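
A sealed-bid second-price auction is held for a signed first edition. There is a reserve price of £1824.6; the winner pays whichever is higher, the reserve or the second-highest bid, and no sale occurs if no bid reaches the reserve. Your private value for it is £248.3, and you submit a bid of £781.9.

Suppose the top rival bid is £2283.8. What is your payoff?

£0

Your bid £781.9 is below the highest competing bid £2283.8, so you lose. Payoff £0.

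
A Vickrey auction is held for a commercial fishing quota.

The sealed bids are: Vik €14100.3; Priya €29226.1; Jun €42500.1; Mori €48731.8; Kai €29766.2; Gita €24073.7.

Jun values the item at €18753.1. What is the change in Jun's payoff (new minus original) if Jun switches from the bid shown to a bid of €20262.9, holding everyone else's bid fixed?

The highest bid among the other bidders is €48731.8; Jun's bid doesn't change that.
Original bid €42500.1: Jun is not highest (top rival bid is €48731.8); payoff €0.
Alternative bid €20262.9: Jun is not highest (top rival bid is €48731.8); payoff €0.
Change in payoff = €0 − (€0) = €0.

€0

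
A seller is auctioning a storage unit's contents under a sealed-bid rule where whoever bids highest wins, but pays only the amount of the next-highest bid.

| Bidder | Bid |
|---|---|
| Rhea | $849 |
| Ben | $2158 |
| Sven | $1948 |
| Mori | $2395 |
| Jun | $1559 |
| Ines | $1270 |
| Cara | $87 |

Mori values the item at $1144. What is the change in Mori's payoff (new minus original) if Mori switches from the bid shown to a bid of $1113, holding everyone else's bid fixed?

$1014

The highest bid among the other bidders is $2158; Mori's bid doesn't change that.
Original bid $2395: Mori is highest, pays the top rival bid $2158; payoff $1144 − $2158 = −$1014.
Alternative bid $1113: Mori is not highest (top rival bid is $2158); payoff $0.
Change in payoff = $0 − (−$1014) = $1014.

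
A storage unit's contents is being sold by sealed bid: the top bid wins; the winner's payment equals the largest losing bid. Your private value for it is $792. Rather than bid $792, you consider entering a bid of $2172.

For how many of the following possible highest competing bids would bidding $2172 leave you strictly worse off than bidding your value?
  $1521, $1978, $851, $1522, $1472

5

The deviation hurts exactly when the highest competing bid lies strictly between $792 and $2172 — overbidding then wins at a price above your value.
$1521: inside the interval → strictly worse (loss $729).
$1978: inside the interval → strictly worse (loss $1186).
$851: inside the interval → strictly worse (loss $59).
$1522: inside the interval → strictly worse (loss $730).
$1472: inside the interval → strictly worse (loss $680).
Count: 5.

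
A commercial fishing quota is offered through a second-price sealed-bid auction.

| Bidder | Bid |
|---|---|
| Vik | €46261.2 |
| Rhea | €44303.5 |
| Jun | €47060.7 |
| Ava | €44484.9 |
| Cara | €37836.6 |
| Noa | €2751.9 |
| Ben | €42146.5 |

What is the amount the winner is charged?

Highest bid: Jun at €47060.7, so Jun wins.
Second-highest bid: Vik at €46261.2 — that is the price the winner pays.

€46261.2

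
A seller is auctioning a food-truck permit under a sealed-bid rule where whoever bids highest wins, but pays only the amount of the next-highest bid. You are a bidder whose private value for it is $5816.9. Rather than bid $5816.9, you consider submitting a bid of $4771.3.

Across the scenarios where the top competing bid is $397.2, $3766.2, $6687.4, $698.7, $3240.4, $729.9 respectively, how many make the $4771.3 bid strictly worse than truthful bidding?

The deviation hurts exactly when the highest competing bid lies strictly between $4771.3 and $5816.9 — underbidding then forfeits a profitable win.
$397.2: below both → same outcome either way.
$3766.2: below both → same outcome either way.
$6687.4: above both → same outcome either way.
$698.7: below both → same outcome either way.
$3240.4: below both → same outcome either way.
$729.9: below both → same outcome either way.
Count: 0.

0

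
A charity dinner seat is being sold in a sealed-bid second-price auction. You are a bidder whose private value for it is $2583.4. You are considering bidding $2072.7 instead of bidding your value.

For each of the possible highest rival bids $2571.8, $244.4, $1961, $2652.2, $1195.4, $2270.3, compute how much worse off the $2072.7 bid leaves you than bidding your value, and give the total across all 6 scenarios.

The deviation costs you only when the competing bid falls strictly between $2072.7 and $2583.4; elsewhere both bids give the same outcome.
$2571.8: truthful payoff $11.6, deviation payoff $0 → loss $11.6.
$244.4: outcomes coincide → loss $0.
$1961: outcomes coincide → loss $0.
$2652.2: outcomes coincide → loss $0.
$1195.4: outcomes coincide → loss $0.
$2270.3: truthful payoff $313.1, deviation payoff $0 → loss $313.1.
Total loss = $11.6 + $313.1 = $324.7.

$324.7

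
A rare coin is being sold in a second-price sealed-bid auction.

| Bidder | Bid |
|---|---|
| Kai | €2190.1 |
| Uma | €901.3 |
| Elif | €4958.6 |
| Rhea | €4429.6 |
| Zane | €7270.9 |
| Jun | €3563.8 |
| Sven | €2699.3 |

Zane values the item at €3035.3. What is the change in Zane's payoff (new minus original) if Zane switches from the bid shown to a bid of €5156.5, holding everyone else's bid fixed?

€0

The highest bid among the other bidders is €4958.6; Zane's bid doesn't change that.
Original bid €7270.9: Zane is highest, pays the top rival bid €4958.6; payoff €3035.3 − €4958.6 = −€1923.3.
Alternative bid €5156.5: Zane is highest, pays the top rival bid €4958.6; payoff €3035.3 − €4958.6 = −€1923.3.
Change in payoff = −€1923.3 − (−€1923.3) = €0.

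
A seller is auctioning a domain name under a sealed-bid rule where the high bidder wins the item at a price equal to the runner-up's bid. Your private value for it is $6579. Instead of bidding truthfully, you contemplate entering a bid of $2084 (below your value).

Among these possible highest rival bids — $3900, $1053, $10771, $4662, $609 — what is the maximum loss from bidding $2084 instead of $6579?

$3900: truthful gives $2679, deviation gives $0 → loss $2679.
$1053: same outcome either way → loss $0.
$10771: same outcome either way → loss $0.
$4662: truthful gives $1917, deviation gives $0 → loss $1917.
$609: same outcome either way → loss $0.
Maximum loss: $2679.

$2679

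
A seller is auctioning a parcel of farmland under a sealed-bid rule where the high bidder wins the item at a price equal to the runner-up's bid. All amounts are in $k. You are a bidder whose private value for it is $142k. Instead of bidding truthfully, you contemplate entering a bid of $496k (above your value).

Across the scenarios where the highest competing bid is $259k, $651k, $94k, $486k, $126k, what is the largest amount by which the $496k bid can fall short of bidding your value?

$344k

$259k: truthful gives $0k, deviation gives −$117k → loss $117k.
$651k: same outcome either way → loss $0k.
$94k: same outcome either way → loss $0k.
$486k: truthful gives $0k, deviation gives −$344k → loss $344k.
$126k: same outcome either way → loss $0k.
Maximum loss: $344k.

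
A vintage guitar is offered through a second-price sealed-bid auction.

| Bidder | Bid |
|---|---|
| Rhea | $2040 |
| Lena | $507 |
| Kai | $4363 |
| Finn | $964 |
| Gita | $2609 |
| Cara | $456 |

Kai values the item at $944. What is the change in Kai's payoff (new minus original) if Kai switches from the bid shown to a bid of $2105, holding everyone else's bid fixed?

The highest bid among the other bidders is $2609; Kai's bid doesn't change that.
Original bid $4363: Kai is highest, pays the top rival bid $2609; payoff $944 − $2609 = −$1665.
Alternative bid $2105: Kai is not highest (top rival bid is $2609); payoff $0.
Change in payoff = $0 − (−$1665) = $1665.

$1665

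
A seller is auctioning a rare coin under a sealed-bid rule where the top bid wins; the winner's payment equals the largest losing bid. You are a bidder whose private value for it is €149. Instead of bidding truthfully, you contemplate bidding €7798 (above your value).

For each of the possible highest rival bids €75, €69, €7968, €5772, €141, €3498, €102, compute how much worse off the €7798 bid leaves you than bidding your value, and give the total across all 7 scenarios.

€8972

The deviation costs you only when the competing bid falls strictly between €149 and €7798; elsewhere both bids give the same outcome.
€75: outcomes coincide → loss €0.
€69: outcomes coincide → loss €0.
€7968: outcomes coincide → loss €0.
€5772: truthful payoff €0, deviation payoff −€5623 → loss €5623.
€141: outcomes coincide → loss €0.
€3498: truthful payoff €0, deviation payoff −€3349 → loss €3349.
€102: outcomes coincide → loss €0.
Total loss = €5623 + €3349 = €8972.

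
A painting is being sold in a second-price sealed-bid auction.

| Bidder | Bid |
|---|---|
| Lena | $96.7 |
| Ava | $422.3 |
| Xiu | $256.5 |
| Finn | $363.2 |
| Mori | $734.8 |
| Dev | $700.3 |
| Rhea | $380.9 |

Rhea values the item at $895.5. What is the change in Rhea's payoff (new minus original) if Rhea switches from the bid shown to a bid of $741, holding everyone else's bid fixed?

$160.7

The highest bid among the other bidders is $734.8; Rhea's bid doesn't change that.
Original bid $380.9: Rhea is not highest (top rival bid is $734.8); payoff $0.
Alternative bid $741: Rhea is highest, pays the top rival bid $734.8; payoff $895.5 − $734.8 = $160.7.
Change in payoff = $160.7 − ($0) = $160.7.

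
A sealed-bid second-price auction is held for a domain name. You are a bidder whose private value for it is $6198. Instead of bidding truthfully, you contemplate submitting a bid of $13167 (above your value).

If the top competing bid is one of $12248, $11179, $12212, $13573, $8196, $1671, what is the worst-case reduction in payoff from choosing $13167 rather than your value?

$12248: truthful gives $0, deviation gives −$6050 → loss $6050.
$11179: truthful gives $0, deviation gives −$4981 → loss $4981.
$12212: truthful gives $0, deviation gives −$6014 → loss $6014.
$13573: same outcome either way → loss $0.
$8196: truthful gives $0, deviation gives −$1998 → loss $1998.
$1671: same outcome either way → loss $0.
Maximum loss: $6050.

$6050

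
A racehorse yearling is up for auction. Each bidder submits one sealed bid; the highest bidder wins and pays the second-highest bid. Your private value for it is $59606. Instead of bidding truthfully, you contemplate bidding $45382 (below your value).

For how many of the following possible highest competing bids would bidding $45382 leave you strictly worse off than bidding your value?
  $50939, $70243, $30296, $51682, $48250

3

The deviation hurts exactly when the highest competing bid lies strictly between $45382 and $59606 — underbidding then forfeits a profitable win.
$50939: inside the interval → strictly worse (loss $8667).
$70243: above both → same outcome either way.
$30296: below both → same outcome either way.
$51682: inside the interval → strictly worse (loss $7924).
$48250: inside the interval → strictly worse (loss $11356).
Count: 3.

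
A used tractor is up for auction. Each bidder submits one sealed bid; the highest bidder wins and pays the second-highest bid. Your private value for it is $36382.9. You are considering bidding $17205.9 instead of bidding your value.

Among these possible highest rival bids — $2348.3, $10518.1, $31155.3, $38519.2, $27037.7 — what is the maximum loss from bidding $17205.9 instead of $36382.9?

$9345.2

$2348.3: same outcome either way → loss $0.
$10518.1: same outcome either way → loss $0.
$31155.3: truthful gives $5227.6, deviation gives $0 → loss $5227.6.
$38519.2: same outcome either way → loss $0.
$27037.7: truthful gives $9345.2, deviation gives $0 → loss $9345.2.
Maximum loss: $9345.2.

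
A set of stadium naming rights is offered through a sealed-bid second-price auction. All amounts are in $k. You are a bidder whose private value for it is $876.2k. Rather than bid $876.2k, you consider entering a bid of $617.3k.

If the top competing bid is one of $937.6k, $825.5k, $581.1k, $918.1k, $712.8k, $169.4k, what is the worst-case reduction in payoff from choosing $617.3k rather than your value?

$163.4k

$937.6k: same outcome either way → loss $0k.
$825.5k: truthful gives $50.7k, deviation gives $0k → loss $50.7k.
$581.1k: same outcome either way → loss $0k.
$918.1k: same outcome either way → loss $0k.
$712.8k: truthful gives $163.4k, deviation gives $0k → loss $163.4k.
$169.4k: same outcome either way → loss $0k.
Maximum loss: $163.4k.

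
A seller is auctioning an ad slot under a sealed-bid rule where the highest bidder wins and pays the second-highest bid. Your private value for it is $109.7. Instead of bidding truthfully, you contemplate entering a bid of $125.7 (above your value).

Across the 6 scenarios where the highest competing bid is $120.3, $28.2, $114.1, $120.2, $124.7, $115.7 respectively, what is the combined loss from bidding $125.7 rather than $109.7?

$46.5

The deviation costs you only when the competing bid falls strictly between $109.7 and $125.7; elsewhere both bids give the same outcome.
$120.3: truthful payoff $0, deviation payoff −$10.6 → loss $10.6.
$28.2: outcomes coincide → loss $0.
$114.1: truthful payoff $0, deviation payoff −$4.4 → loss $4.4.
$120.2: truthful payoff $0, deviation payoff −$10.5 → loss $10.5.
$124.7: truthful payoff $0, deviation payoff −$15 → loss $15.
$115.7: truthful payoff $0, deviation payoff −$6 → loss $6.
Total loss = $10.6 + $4.4 + $10.5 + $15 + $6 = $46.5.
In a second-price auction your bid sets only whether you win, not what you pay, so bidding your true value is weakly dominant.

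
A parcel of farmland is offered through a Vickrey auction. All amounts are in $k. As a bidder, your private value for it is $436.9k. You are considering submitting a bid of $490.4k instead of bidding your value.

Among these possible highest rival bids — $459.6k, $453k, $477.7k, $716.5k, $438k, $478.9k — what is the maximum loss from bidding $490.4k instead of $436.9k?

$42k

$459.6k: truthful gives $0k, deviation gives −$22.7k → loss $22.7k.
$453k: truthful gives $0k, deviation gives −$16.1k → loss $16.1k.
$477.7k: truthful gives $0k, deviation gives −$40.8k → loss $40.8k.
$716.5k: same outcome either way → loss $0k.
$438k: truthful gives $0k, deviation gives −$1.1k → loss $1.1k.
$478.9k: truthful gives $0k, deviation gives −$42k → loss $42k.
Maximum loss: $42k.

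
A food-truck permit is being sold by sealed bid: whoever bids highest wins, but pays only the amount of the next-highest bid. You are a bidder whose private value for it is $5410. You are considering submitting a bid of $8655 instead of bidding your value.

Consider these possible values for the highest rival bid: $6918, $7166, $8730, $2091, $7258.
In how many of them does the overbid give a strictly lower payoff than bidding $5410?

The deviation hurts exactly when the highest competing bid lies strictly between $5410 and $8655 — overbidding then wins at a price above your value.
$6918: inside the interval → strictly worse (loss $1508).
$7166: inside the interval → strictly worse (loss $1756).
$8730: above both → same outcome either way.
$2091: below both → same outcome either way.
$7258: inside the interval → strictly worse (loss $1848).
Count: 3.

3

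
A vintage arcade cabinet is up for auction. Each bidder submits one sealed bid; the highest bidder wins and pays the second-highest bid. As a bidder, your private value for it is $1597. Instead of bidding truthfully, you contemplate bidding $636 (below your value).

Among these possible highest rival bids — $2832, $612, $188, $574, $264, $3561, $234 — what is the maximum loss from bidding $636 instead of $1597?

$0

$2832: same outcome either way → loss $0.
$612: same outcome either way → loss $0.
$188: same outcome either way → loss $0.
$574: same outcome either way → loss $0.
$264: same outcome either way → loss $0.
$3561: same outcome either way → loss $0.
$234: same outcome either way → loss $0.
Maximum loss: $0.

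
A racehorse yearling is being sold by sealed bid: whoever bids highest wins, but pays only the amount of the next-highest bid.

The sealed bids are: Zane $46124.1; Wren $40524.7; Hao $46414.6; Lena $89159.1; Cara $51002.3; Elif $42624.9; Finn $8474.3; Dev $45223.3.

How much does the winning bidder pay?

Highest bid: Lena at $89159.1, so Lena wins.
Second-highest bid: Cara at $51002.3 — that is the price the winner pays.

$51002.3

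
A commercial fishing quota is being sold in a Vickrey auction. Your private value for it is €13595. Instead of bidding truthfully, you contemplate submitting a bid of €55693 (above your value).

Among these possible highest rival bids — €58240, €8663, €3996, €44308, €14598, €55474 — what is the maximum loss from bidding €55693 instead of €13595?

€41879

€58240: same outcome either way → loss €0.
€8663: same outcome either way → loss €0.
€3996: same outcome either way → loss €0.
€44308: truthful gives €0, deviation gives −€30713 → loss €30713.
€14598: truthful gives €0, deviation gives −€1003 → loss €1003.
€55474: truthful gives €0, deviation gives −€41879 → loss €41879.
Maximum loss: €41879.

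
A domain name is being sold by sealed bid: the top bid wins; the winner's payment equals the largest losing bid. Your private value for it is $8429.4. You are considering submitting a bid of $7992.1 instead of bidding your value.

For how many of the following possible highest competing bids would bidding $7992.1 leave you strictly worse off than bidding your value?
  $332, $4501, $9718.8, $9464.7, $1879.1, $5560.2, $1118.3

The deviation hurts exactly when the highest competing bid lies strictly between $7992.1 and $8429.4 — underbidding then forfeits a profitable win.
$332: below both → same outcome either way.
$4501: below both → same outcome either way.
$9718.8: above both → same outcome either way.
$9464.7: above both → same outcome either way.
$1879.1: below both → same outcome either way.
$5560.2: below both → same outcome either way.
$1118.3: below both → same outcome either way.
Count: 0.

0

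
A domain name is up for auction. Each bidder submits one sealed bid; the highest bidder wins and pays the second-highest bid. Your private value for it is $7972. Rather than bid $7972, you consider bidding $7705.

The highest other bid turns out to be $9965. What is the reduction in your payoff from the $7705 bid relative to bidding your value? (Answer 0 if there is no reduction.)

Bidding your value $7972: you lose (since $7972 < $9965). Payoff $0.
Bidding $7705: you lose. Payoff $0.
Difference = $0 − $0 = $0; both bids lead to the same outcome because the competing bid is above both your value and your alternative bid.
In a second-price auction your bid sets only whether you win, not what you pay, so bidding your true value is weakly dominant.

$0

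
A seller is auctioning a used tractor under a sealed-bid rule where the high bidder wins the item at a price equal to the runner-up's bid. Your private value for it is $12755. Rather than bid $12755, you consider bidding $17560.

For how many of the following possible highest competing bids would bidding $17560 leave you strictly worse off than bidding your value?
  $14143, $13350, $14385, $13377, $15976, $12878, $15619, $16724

The deviation hurts exactly when the highest competing bid lies strictly between $12755 and $17560 — overbidding then wins at a price above your value.
$14143: inside the interval → strictly worse (loss $1388).
$13350: inside the interval → strictly worse (loss $595).
$14385: inside the interval → strictly worse (loss $1630).
$13377: inside the interval → strictly worse (loss $622).
$15976: inside the interval → strictly worse (loss $3221).
$12878: inside the interval → strictly worse (loss $123).
$15619: inside the interval → strictly worse (loss $2864).
$16724: inside the interval → strictly worse (loss $3969).
Count: 8.

8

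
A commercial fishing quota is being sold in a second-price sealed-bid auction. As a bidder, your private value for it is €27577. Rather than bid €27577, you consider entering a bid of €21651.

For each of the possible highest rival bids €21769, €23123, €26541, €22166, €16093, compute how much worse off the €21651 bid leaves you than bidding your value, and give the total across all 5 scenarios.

€16709

The deviation costs you only when the competing bid falls strictly between €21651 and €27577; elsewhere both bids give the same outcome.
€21769: truthful payoff €5808, deviation payoff €0 → loss €5808.
€23123: truthful payoff €4454, deviation payoff €0 → loss €4454.
€26541: truthful payoff €1036, deviation payoff €0 → loss €1036.
€22166: truthful payoff €5411, deviation payoff €0 → loss €5411.
€16093: outcomes coincide → loss €0.
Total loss = €5808 + €4454 + €1036 + €5411 = €16709.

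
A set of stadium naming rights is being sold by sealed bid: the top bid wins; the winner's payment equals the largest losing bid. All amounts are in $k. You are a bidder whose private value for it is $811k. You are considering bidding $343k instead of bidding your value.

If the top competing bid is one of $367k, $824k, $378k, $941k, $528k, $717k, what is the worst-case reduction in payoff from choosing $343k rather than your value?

$444k

$367k: truthful gives $444k, deviation gives $0k → loss $444k.
$824k: same outcome either way → loss $0k.
$378k: truthful gives $433k, deviation gives $0k → loss $433k.
$941k: same outcome either way → loss $0k.
$528k: truthful gives $283k, deviation gives $0k → loss $283k.
$717k: truthful gives $94k, deviation gives $0k → loss $94k.
Maximum loss: $444k.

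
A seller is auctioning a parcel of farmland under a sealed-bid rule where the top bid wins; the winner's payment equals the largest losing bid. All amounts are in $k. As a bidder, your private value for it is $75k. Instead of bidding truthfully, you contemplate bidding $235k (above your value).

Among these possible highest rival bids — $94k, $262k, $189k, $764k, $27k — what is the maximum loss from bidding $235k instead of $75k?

$94k: truthful gives $0k, deviation gives −$19k → loss $19k.
$262k: same outcome either way → loss $0k.
$189k: truthful gives $0k, deviation gives −$114k → loss $114k.
$764k: same outcome either way → loss $0k.
$27k: same outcome either way → loss $0k.
Maximum loss: $114k.

$114k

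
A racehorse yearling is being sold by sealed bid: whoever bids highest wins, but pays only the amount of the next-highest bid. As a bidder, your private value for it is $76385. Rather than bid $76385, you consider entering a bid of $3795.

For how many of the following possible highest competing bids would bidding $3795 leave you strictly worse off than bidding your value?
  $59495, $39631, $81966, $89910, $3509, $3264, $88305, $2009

The deviation hurts exactly when the highest competing bid lies strictly between $3795 and $76385 — underbidding then forfeits a profitable win.
$59495: inside the interval → strictly worse (loss $16890).
$39631: inside the interval → strictly worse (loss $36754).
$81966: above both → same outcome either way.
$89910: above both → same outcome either way.
$3509: below both → same outcome either way.
$3264: below both → same outcome either way.
$88305: above both → same outcome either way.
$2009: below both → same outcome either way.
Count: 2.

2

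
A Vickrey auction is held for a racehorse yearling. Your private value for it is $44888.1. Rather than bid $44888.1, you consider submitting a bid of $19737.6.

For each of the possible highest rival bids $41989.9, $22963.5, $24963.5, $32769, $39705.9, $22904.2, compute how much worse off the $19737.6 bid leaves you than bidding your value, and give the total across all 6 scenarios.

The deviation costs you only when the competing bid falls strictly between $19737.6 and $44888.1; elsewhere both bids give the same outcome.
$41989.9: truthful payoff $2898.2, deviation payoff $0 → loss $2898.2.
$22963.5: truthful payoff $21924.6, deviation payoff $0 → loss $21924.6.
$24963.5: truthful payoff $19924.6, deviation payoff $0 → loss $19924.6.
$32769: truthful payoff $12119.1, deviation payoff $0 → loss $12119.1.
$39705.9: truthful payoff $5182.2, deviation payoff $0 → loss $5182.2.
$22904.2: truthful payoff $21983.9, deviation payoff $0 → loss $21983.9.
Total loss = $2898.2 + $21924.6 + $19924.6 + $12119.1 + $5182.2 + $21983.9 = $84032.6.

$84032.6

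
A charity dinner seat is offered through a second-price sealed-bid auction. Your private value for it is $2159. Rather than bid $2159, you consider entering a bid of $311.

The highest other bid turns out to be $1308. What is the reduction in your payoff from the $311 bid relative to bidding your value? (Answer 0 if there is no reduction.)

Bidding your value $2159: you win (since $2159 > $1308) and pay $1308. Payoff $851.
Bidding $311: you lose. Payoff $0.
The competing bid $1308 lies between your shaded bid and your value, so underbidding forfeits an item you could have won at a profitable price.
Loss from deviating = $851 − ($0) = $851.
In a second-price auction your bid sets only whether you win, not what you pay, so bidding your true value is weakly dominant.

$851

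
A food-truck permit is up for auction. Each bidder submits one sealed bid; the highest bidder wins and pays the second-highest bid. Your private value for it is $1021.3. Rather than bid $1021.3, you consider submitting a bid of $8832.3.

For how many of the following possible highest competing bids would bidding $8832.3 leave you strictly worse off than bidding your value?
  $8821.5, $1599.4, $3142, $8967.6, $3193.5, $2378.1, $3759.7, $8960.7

6

The deviation hurts exactly when the highest competing bid lies strictly between $1021.3 and $8832.3 — overbidding then wins at a price above your value.
$8821.5: inside the interval → strictly worse (loss $7800.2).
$1599.4: inside the interval → strictly worse (loss $578.1).
$3142: inside the interval → strictly worse (loss $2120.7).
$8967.6: above both → same outcome either way.
$3193.5: inside the interval → strictly worse (loss $2172.2).
$2378.1: inside the interval → strictly worse (loss $1356.8).
$3759.7: inside the interval → strictly worse (loss $2738.4).
$8960.7: above both → same outcome either way.
Count: 6.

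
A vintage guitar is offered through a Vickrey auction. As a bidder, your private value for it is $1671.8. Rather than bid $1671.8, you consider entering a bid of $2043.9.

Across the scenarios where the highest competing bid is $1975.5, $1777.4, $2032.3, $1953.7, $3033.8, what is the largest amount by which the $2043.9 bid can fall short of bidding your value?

$1975.5: truthful gives $0, deviation gives −$303.7 → loss $303.7.
$1777.4: truthful gives $0, deviation gives −$105.6 → loss $105.6.
$2032.3: truthful gives $0, deviation gives −$360.5 → loss $360.5.
$1953.7: truthful gives $0, deviation gives −$281.9 → loss $281.9.
$3033.8: same outcome either way → loss $0.
Maximum loss: $360.5.

$360.5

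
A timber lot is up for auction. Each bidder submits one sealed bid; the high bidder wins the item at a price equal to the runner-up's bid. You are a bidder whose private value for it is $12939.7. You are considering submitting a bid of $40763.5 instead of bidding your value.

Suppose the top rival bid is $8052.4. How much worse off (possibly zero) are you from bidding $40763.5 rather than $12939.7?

$0

Bidding your value $12939.7: you win (since $12939.7 > $8052.4) and pay $8052.4. Payoff $4887.3.
Bidding $40763.5: you win and pay $8052.4. Payoff $12939.7 − $8052.4 = $4887.3.
Difference = $4887.3 − $4887.3 = $0; both bids lead to the same outcome because the competing bid is below both your value and your alternative bid.
Because the price is fixed by the runner-up's bid, deviating from your value can only change a good outcome into a bad one — never the reverse.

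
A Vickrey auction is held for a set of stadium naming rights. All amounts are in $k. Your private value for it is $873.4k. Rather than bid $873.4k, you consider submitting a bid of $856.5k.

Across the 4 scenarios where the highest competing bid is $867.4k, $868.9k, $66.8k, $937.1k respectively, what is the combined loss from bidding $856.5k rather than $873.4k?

The deviation costs you only when the competing bid falls strictly between $856.5k and $873.4k; elsewhere both bids give the same outcome.
$867.4k: truthful payoff $6k, deviation payoff $0k → loss $6k.
$868.9k: truthful payoff $4.5k, deviation payoff $0k → loss $4.5k.
$66.8k: outcomes coincide → loss $0k.
$937.1k: outcomes coincide → loss $0k.
Total loss = $6k + $4.5k = $10.5k.

$10.5k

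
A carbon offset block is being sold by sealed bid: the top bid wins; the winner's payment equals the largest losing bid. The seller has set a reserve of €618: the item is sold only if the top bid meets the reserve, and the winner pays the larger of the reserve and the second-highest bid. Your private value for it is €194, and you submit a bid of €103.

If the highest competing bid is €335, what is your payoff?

€0

Your bid €103 is below the highest competing bid €335, so you lose. Payoff €0.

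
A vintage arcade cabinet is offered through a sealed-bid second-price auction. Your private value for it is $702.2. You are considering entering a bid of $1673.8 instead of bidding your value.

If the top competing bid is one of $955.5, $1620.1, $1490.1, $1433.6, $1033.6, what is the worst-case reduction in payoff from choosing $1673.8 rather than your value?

$955.5: truthful gives $0, deviation gives −$253.3 → loss $253.3.
$1620.1: truthful gives $0, deviation gives −$917.9 → loss $917.9.
$1490.1: truthful gives $0, deviation gives −$787.9 → loss $787.9.
$1433.6: truthful gives $0, deviation gives −$731.4 → loss $731.4.
$1033.6: truthful gives $0, deviation gives −$331.4 → loss $331.4.
Maximum loss: $917.9.

$917.9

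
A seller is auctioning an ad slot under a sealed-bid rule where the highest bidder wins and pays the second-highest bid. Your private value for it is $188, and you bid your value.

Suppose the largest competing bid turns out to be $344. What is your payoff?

$0

Your bid $188 is below the highest competing bid $344, so you lose.
A losing bidder pays nothing and receives nothing: payoff = $0.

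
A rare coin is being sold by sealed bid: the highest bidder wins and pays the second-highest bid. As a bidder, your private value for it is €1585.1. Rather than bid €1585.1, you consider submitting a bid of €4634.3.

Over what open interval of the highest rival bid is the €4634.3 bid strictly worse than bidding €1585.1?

If the competing bid is below €1585.1, both bids win at the same price — no difference.
If it is above €4634.3, both bids lose — no difference.
If it lies strictly between €1585.1 and €4634.3, bidding your value loses (payoff 0) while bidding €4634.3 wins at a price above your value (payoff negative).
So the deviation strictly hurts on the open interval (€1585.1, €4634.3).
Because the price is fixed by the runner-up's bid, deviating from your value can only change a good outcome into a bad one — never the reverse.

(€1585.1, €4634.3)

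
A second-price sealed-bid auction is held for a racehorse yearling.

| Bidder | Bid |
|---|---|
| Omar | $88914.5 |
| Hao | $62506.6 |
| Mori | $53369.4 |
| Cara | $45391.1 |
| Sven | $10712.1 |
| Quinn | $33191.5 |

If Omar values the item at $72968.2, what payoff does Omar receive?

Highest bid: Omar at $88914.5, so Omar wins.
Second-highest bid: Hao at $62506.6 — that is the price the winner pays.
Omar's payoff = value − price = $72968.2 − $62506.6 = $10461.6.

$10461.6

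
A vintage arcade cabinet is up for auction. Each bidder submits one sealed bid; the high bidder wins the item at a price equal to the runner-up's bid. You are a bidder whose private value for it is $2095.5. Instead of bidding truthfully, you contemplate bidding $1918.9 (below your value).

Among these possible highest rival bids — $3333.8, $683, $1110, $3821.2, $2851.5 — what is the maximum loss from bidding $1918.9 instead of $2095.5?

$0

$3333.8: same outcome either way → loss $0.
$683: same outcome either way → loss $0.
$1110: same outcome either way → loss $0.
$3821.2: same outcome either way → loss $0.
$2851.5: same outcome either way → loss $0.
Maximum loss: $0.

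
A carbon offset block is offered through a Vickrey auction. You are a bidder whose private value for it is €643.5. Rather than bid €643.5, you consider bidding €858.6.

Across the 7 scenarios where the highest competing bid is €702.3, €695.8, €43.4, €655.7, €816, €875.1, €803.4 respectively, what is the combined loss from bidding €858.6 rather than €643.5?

€455.7

The deviation costs you only when the competing bid falls strictly between €643.5 and €858.6; elsewhere both bids give the same outcome.
€702.3: truthful payoff €0, deviation payoff −€58.8 → loss €58.8.
€695.8: truthful payoff €0, deviation payoff −€52.3 → loss €52.3.
€43.4: outcomes coincide → loss €0.
€655.7: truthful payoff €0, deviation payoff −€12.2 → loss €12.2.
€816: truthful payoff €0, deviation payoff −€172.5 → loss €172.5.
€875.1: outcomes coincide → loss €0.
€803.4: truthful payoff €0, deviation payoff −€159.9 → loss €159.9.
Total loss = €58.8 + €52.3 + €12.2 + €172.5 + €159.9 = €455.7.
Because the price is fixed by the runner-up's bid, deviating from your value can only change a good outcome into a bad one — never the reverse.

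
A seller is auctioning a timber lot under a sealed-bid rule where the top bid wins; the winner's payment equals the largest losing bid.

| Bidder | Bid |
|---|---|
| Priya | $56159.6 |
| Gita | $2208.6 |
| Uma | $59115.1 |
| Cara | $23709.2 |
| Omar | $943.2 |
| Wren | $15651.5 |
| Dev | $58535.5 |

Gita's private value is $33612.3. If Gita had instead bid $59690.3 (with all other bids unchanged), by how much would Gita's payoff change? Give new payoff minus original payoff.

The highest bid among the other bidders is $59115.1; Gita's bid doesn't change that.
Original bid $2208.6: Gita is not highest (top rival bid is $59115.1); payoff $0.
Alternative bid $59690.3: Gita is highest, pays the top rival bid $59115.1; payoff $33612.3 − $59115.1 = −$25502.8.
Change in payoff = −$25502.8 − ($0) = −$25502.8.

−$25502.8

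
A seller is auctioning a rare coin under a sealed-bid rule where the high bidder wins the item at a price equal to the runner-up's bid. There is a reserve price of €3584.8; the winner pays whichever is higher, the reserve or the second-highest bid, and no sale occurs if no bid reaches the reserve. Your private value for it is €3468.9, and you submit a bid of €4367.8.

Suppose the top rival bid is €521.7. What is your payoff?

Your bid €4367.8 is the highest and exceeds the reserve.
Price = max(second-highest bid, reserve) = max(€521.7, €3584.8) = €3584.8.
Payoff = €3468.9 − €3584.8 = −€115.9.

−€115.9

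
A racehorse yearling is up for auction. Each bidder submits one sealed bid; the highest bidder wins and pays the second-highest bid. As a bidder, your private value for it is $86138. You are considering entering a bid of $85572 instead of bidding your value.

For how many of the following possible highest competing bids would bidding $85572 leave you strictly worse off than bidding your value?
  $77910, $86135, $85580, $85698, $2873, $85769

4

The deviation hurts exactly when the highest competing bid lies strictly between $85572 and $86138 — underbidding then forfeits a profitable win.
$77910: below both → same outcome either way.
$86135: inside the interval → strictly worse (loss $3).
$85580: inside the interval → strictly worse (loss $558).
$85698: inside the interval → strictly worse (loss $440).
$2873: below both → same outcome either way.
$85769: inside the interval → strictly worse (loss $369).
Count: 4.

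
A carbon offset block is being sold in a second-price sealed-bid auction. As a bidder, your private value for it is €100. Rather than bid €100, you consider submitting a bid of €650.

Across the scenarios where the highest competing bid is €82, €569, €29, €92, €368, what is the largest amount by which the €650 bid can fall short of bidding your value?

€469

€82: same outcome either way → loss €0.
€569: truthful gives €0, deviation gives −€469 → loss €469.
€29: same outcome either way → loss €0.
€92: same outcome either way → loss €0.
€368: truthful gives €0, deviation gives −€268 → loss €268.
Maximum loss: €469.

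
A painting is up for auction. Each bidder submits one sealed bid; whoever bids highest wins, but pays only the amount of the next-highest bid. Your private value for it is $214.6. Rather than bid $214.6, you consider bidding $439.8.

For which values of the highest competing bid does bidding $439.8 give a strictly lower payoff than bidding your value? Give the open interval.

If the competing bid is below $214.6, both bids win at the same price — no difference.
If it is above $439.8, both bids lose — no difference.
If it lies strictly between $214.6 and $439.8, bidding your value loses (payoff 0) while bidding $439.8 wins at a price above your value (payoff negative).
So the deviation strictly hurts on the open interval ($214.6, $439.8).

($214.6, $439.8)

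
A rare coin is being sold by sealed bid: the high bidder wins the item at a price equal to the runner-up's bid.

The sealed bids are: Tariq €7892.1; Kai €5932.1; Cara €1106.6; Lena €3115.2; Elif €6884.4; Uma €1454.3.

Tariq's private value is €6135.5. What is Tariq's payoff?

Highest bid: Tariq at €7892.1, so Tariq wins.
Second-highest bid: Elif at €6884.4 — that is the price the winner pays.
Tariq's payoff = value − price = €6135.5 − €6884.4 = −€748.9.

−€748.9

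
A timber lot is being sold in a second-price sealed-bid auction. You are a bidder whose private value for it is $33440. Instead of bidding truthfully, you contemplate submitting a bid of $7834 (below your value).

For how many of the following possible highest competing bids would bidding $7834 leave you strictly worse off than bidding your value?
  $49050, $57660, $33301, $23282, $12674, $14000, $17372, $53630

The deviation hurts exactly when the highest competing bid lies strictly between $7834 and $33440 — underbidding then forfeits a profitable win.
$49050: above both → same outcome either way.
$57660: above both → same outcome either way.
$33301: inside the interval → strictly worse (loss $139).
$23282: inside the interval → strictly worse (loss $10158).
$12674: inside the interval → strictly worse (loss $20766).
$14000: inside the interval → strictly worse (loss $19440).
$17372: inside the interval → strictly worse (loss $16068).
$53630: above both → same outcome either way.
Count: 5.

5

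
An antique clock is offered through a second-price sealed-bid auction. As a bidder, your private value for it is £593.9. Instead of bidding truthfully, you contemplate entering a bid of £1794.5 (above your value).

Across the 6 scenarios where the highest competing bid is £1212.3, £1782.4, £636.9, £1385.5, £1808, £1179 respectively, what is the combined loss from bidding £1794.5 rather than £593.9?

The deviation costs you only when the competing bid falls strictly between £593.9 and £1794.5; elsewhere both bids give the same outcome.
£1212.3: truthful payoff £0, deviation payoff −£618.4 → loss £618.4.
£1782.4: truthful payoff £0, deviation payoff −£1188.5 → loss £1188.5.
£636.9: truthful payoff £0, deviation payoff −£43 → loss £43.
£1385.5: truthful payoff £0, deviation payoff −£791.6 → loss £791.6.
£1808: outcomes coincide → loss £0.
£1179: truthful payoff £0, deviation payoff −£585.1 → loss £585.1.
Total loss = £618.4 + £1188.5 + £43 + £791.6 + £585.1 = £3226.6.

£3226.6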